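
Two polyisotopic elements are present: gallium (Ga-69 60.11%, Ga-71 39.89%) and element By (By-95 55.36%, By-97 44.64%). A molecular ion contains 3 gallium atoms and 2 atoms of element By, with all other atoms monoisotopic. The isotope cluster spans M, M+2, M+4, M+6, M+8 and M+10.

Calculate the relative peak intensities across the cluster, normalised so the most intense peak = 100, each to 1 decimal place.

Gallium pattern (n=3): 0.21719018 : 0.43239309 : 0.28694328 : 0.06347345
Element By pattern (n=2): 0.30647296 : 0.49425408 : 0.19927296
Convolve the two distributions (both contribute in 2-u steps):
  M: 0.21719018×0.30647296 = 0.066563
  M+2: 0.21719018×0.49425408 + 0.43239309×0.30647296 = 0.239864
  M+4: 0.21719018×0.19927296 + 0.43239309×0.49425408 + 0.28694328×0.30647296 = 0.344933
  M+6: 0.43239309×0.19927296 + 0.28694328×0.49425408 + 0.06347345×0.30647296 = 0.247440
  M+8: 0.28694328×0.19927296 + 0.06347345×0.49425408 = 0.088552
  M+10: 0.06347345×0.19927296 = 0.012649
Scale to base peak (0.344933) = 100: 19.3 : 69.5 : 100.0 : 71.7 : 25.7 : 3.7

19.3 : 69.5 : 100.0 : 71.7 : 25.7 : 3.7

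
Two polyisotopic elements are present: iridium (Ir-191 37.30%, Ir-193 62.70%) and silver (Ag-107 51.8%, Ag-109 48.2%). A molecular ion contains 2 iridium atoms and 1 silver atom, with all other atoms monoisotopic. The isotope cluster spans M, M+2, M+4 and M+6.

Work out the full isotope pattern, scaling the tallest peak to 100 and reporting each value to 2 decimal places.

Iridium pattern (n=2): 0.139129 : 0.467742 : 0.393129
Silver pattern (n=1): 0.5180 : 0.4820
Convolve the two distributions (both contribute in 2-u steps):
  M: 0.139129×0.5180 = 0.072069
  M+2: 0.139129×0.4820 + 0.467742×0.5180 = 0.309351
  M+4: 0.467742×0.4820 + 0.393129×0.5180 = 0.429092
  M+6: 0.393129×0.4820 = 0.189488
Scale to base peak (0.429092) = 100: 16.80 : 72.09 : 100.00 : 44.16

16.80 : 72.09 : 100.00 : 44.16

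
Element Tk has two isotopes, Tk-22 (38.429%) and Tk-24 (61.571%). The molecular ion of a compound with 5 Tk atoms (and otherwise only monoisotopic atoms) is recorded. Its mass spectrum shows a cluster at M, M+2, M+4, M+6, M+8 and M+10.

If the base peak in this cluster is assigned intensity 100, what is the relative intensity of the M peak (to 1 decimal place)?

2.4

Term probabilities: M 0.0084, M+2 0.0671, M+4 0.2151, M+6 0.3447, M+8 0.2761, M+10 0.0885. Base peak = M+6.
P(M+6) = C(5,3) × 0.38429^2 × 0.61571^3 = 10 × 0.1476788 × 0.23341492 = 0.344704 (base)
P(M) = C(5,0) × 0.38429^5 × 0.61571^0 = 1 × 0.00838099 × 1.0000 = 0.008381
Relative intensity = 0.008381 / 0.344704 × 100 = 2.4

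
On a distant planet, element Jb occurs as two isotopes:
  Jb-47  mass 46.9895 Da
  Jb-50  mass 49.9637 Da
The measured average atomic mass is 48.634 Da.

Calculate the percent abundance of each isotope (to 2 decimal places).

Jb-47: 44.71%, Jb-50: 55.29%

With x = fraction of Jb-47 (so Jb-50 is 1 − x):
46.9895·x + 49.9637·(1 − x) = 48.634
(46.9895 − 49.9637)·x = 48.634 − 49.9637
x = -1.3297 / -2.9742 = 0.44708 → 44.71% Jb-47, 55.29% Jb-50.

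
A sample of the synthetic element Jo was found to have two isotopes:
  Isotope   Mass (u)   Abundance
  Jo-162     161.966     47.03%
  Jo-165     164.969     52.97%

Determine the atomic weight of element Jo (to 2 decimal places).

Ar = Σ fᵢ·mᵢ = 0.4703 × 161.966 + 0.5297 × 164.969
= 76.1726 + 87.3841 = 163.5567 u

163.56 u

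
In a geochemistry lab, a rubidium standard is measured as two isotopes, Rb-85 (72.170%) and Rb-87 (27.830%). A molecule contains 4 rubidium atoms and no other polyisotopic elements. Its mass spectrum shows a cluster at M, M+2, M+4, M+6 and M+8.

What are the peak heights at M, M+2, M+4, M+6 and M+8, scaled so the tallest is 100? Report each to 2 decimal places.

64.83 : 100.00 : 57.84 : 14.87 : 1.43

The 4 Rb atoms are independent, so intensities follow the terms of (0.72170 + 0.27830)^4.
P(M) = 0.72170^4 = 0.271286
P(M+2) = 4 × 0.72170^3 × 0.27830^1 = 0.418450
P(M+4) = 6 × 0.72170^2 × 0.27830^2 = 0.242042
P(M+6) = 4 × 0.72170^1 × 0.27830^3 = 0.062224
P(M+8) = 0.27830^4 = 0.005999
The M+2 peak is largest (0.418450); scaling to 100 gives 64.83 : 100.00 : 57.84 : 14.87 : 1.43.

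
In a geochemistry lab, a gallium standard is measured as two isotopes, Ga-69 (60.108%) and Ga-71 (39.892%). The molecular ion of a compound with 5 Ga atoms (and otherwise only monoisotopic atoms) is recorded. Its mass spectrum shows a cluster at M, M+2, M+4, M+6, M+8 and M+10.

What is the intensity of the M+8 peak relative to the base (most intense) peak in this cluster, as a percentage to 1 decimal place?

Term probabilities: M 0.0785, M+2 0.2604, M+4 0.3456, M+6 0.2294, M+8 0.0761, M+10 0.0101. Base peak = M+4.
P(M+4) = C(5,2) × 0.60108^3 × 0.39892^2 = 10 × 0.2171685 × 0.15913717 = 0.345596 (base)
P(M+8) = C(5,4) × 0.60108^1 × 0.39892^4 = 5 × 0.60108 × 0.02532464 = 0.076111
Relative intensity = 0.076111 / 0.345596 × 100 = 22.0

22.0%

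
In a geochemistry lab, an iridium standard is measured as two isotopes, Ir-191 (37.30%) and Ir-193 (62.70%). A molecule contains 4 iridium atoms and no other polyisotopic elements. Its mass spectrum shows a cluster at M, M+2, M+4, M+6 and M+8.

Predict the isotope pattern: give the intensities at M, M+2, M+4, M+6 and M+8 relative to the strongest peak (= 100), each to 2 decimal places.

5.26 : 35.39 : 89.23 : 100.00 : 42.02

Each Ir atom is independently Ir-191 (p = 0.3730) or Ir-193 (q = 0.6270); the cluster is the binomial expansion (p + q)^4.
P(M) = 0.3730^4 = 0.019357
P(M+2) = 4 × 0.3730^3 × 0.6270^1 = 0.130153
P(M+4) = 6 × 0.3730^2 × 0.6270^2 = 0.328174
P(M+6) = 4 × 0.3730^1 × 0.6270^3 = 0.367766
P(M+8) = 0.6270^4 = 0.154550
The M+6 peak is largest (0.367766); scaling to 100 gives 5.26 : 35.39 : 89.23 : 100.00 : 42.02.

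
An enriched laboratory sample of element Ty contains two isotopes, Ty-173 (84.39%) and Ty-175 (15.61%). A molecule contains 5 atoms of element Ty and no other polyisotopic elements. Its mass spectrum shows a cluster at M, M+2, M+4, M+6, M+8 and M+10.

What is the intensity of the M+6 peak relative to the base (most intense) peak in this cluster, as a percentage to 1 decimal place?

Binomial terms of (0.8439 + 0.1561)^5: M 0.4280, M+2 0.3959, M+4 0.1464, M+6 0.0271, M+8 0.0025, M+10 0.0001 → M is the base peak.
P(M) = C(5,0) × 0.8439^5 × 0.1561^0 = 1 × 0.428011 × 1.0000 = 0.428011 (base)
P(M+6) = C(5,3) × 0.8439^2 × 0.1561^3 = 10 × 0.71216721 × 0.00380372 = 0.027089
Relative intensity = 0.027089 / 0.428011 × 100 = 6.3

6.3%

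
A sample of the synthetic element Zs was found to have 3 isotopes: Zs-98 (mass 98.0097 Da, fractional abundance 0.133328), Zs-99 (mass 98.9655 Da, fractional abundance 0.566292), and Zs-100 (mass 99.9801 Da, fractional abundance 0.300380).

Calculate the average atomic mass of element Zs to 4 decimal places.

99.1428 Da

Weight each isotope mass by its fractional abundance: 0.133328 × 98.0097 + 0.566292 × 98.9655 + 0.300380 × 99.9801
= 13.06744 + 56.04337 + 30.03202 = 99.14283 Da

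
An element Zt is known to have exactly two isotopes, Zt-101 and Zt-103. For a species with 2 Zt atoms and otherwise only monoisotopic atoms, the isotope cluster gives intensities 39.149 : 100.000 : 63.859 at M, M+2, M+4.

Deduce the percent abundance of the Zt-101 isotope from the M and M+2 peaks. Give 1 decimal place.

Write p for the Zt-101 fraction. I(M+2)/I(M) = [C(2,1)·p^1·(1−p)] / p^2 = 2·(1−p)/p = 100.000/39.149 = 2.5543
(1−p)/p = 2.5543/2 = 1.2772  ⇒  p = 1/(1 + 1.2772) = 0.4391
Zt-101: 43.9%, Zt-103: 56.1%.

43.9%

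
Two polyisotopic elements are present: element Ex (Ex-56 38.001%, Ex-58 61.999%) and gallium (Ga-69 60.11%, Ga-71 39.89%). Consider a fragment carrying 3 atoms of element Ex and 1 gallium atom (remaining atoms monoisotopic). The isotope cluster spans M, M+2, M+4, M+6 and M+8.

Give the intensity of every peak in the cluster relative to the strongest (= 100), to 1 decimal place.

8.9 : 49.5 : 100.0 : 85.8 : 25.7

Element Ex pattern (n=3): 0.05487633 : 0.2685938 : 0.4382134 : 0.23831647
Gallium pattern (n=1): 0.6011 : 0.3989
Convolve the two distributions (both contribute in 2-u steps):
  M: 0.05487633×0.6011 = 0.032986
  M+2: 0.05487633×0.3989 + 0.2685938×0.6011 = 0.183342
  M+4: 0.2685938×0.3989 + 0.4382134×0.6011 = 0.370552
  M+6: 0.4382134×0.3989 + 0.23831647×0.6011 = 0.318055
  M+8: 0.23831647×0.3989 = 0.095064
Scale to base peak (0.370552) = 100: 8.9 : 49.5 : 100.0 : 85.8 : 25.7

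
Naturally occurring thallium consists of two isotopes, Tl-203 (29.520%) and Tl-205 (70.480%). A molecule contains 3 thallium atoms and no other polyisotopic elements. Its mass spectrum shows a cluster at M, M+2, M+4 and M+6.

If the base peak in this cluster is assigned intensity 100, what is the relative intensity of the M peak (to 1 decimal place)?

(0.29520 + 0.70480)^3 gives M 0.0257, M+2 0.1843, M+4 0.4399, M+6 0.3501; the largest is M+4.
P(M+4) = C(3,2) × 0.29520^1 × 0.70480^2 = 3 × 0.2952 × 0.49674304 = 0.439916 (base)
P(M) = C(3,0) × 0.29520^3 × 0.70480^0 = 1 × 0.02572463 × 1.0000 = 0.025725
Relative intensity = 0.025725 / 0.439916 × 100 = 5.8

5.8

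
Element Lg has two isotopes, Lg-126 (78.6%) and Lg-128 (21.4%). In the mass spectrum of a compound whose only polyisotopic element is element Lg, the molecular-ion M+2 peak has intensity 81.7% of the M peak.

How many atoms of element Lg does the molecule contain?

The M+2/M ratio from n Lg atoms is n · q/p = n · 0.214/0.786.
n = 0.817 × 0.786/0.214 = 3.00 ≈ 3

3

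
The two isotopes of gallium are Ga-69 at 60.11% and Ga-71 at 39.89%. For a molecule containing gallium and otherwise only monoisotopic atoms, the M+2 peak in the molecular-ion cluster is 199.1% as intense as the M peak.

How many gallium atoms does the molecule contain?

3

With n Ga atoms, P(M+2)/P(M) = C(n,1)·p^(n−1)q / p^n = n·q/p = n · 0.3989/0.6011.
n = 1.991 × 0.6011/0.3989 = 3.00 ≈ 3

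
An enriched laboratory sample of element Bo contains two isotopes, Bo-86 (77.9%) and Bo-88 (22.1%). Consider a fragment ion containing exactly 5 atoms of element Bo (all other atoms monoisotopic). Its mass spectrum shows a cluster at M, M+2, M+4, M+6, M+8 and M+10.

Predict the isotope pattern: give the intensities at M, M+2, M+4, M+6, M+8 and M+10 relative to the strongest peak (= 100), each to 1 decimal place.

70.5 : 100.0 : 56.7 : 16.1 : 2.3 : 0.1

Each Bo atom is independently Bo-86 (p = 0.779) or Bo-88 (q = 0.221); the cluster is the binomial expansion (p + q)^5.
P(M) = 0.779^5 = 0.286871
P(M+2) = 5 × 0.779^4 × 0.221^1 = 0.406923
P(M+4) = 10 × 0.779^3 × 0.221^2 = 0.230886
P(M+6) = 10 × 0.779^2 × 0.221^3 = 0.065502
P(M+8) = 5 × 0.779^1 × 0.221^4 = 0.009291
P(M+10) = 0.221^5 = 0.000527
The M+2 peak is largest (0.406923); scaling to 100 gives 70.5 : 100.0 : 56.7 : 16.1 : 2.3 : 0.1.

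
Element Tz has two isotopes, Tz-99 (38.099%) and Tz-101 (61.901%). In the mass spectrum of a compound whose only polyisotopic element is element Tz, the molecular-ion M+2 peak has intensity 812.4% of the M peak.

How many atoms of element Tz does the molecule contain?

5

The M+2/M ratio from n Tz atoms is n · q/p = n · 0.61901/0.38099.
n = 8.124 × 0.38099/0.61901 = 5.00 ≈ 5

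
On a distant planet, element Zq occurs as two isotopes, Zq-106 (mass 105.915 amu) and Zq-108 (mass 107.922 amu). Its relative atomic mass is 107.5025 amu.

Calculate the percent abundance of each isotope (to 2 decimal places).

Zq-106: 20.90%, Zq-108: 79.10%

Writing the weighted mean with unknown fraction x of Zq-106:
105.915·x + 107.922·(1 − x) = 107.5025
(105.915 − 107.922)·x = 107.5025 − 107.922
x = -0.4195 / -2.007 = 0.20902 → 20.90% Zq-106, 79.10% Zq-108.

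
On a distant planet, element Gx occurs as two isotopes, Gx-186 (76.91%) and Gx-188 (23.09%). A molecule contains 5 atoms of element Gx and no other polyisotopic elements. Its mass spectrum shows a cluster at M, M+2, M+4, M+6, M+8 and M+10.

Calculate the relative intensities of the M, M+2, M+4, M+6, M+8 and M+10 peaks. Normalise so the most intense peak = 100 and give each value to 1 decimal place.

66.6 : 100.0 : 60.0 : 18.0 : 2.7 : 0.2

Expanding (0.7691 + 0.2309)^5:
P(M) = 0.7691^5 = 0.269100
P(M+2) = 5 × 0.7691^4 × 0.2309^1 = 0.403948
P(M+4) = 10 × 0.7691^3 × 0.2309^2 = 0.242547
P(M+6) = 10 × 0.7691^2 × 0.2309^3 = 0.072818
P(M+8) = 5 × 0.7691^1 × 0.2309^4 = 0.010931
P(M+10) = 0.2309^5 = 0.000656
The M+2 peak is largest (0.403948); scaling to 100 gives 66.6 : 100.0 : 60.0 : 18.0 : 2.7 : 0.2.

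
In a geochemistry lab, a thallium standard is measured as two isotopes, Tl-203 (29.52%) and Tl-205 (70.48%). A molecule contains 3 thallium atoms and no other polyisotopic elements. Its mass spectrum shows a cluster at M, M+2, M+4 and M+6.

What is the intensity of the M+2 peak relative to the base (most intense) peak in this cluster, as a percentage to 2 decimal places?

41.88%

(0.2952 + 0.7048)^3 gives M 0.0257, M+2 0.1843, M+4 0.4399, M+6 0.3501; the largest is M+4.
P(M+4) = C(3,2) × 0.2952^1 × 0.7048^2 = 3 × 0.2952 × 0.49674304 = 0.439916 (base)
P(M+2) = C(3,1) × 0.2952^2 × 0.7048^1 = 3 × 0.08714304 × 0.7048 = 0.184255
Relative intensity = 0.184255 / 0.439916 × 100 = 41.88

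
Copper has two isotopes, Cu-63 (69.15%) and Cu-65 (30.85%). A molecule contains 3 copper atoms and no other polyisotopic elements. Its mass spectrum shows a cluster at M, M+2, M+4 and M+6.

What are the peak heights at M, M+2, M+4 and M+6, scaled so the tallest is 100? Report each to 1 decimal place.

74.7 : 100.0 : 44.6 : 6.6

Expanding (0.6915 + 0.3085)^3:
P(M) = 0.6915^3 = 0.330656
P(M+2) = 3 × 0.6915^2 × 0.3085^1 = 0.442548
P(M+4) = 3 × 0.6915^1 × 0.3085^2 = 0.197435
P(M+6) = 0.3085^3 = 0.029361
The M+2 peak is largest (0.442548); scaling to 100 gives 74.7 : 100.0 : 44.6 : 6.6.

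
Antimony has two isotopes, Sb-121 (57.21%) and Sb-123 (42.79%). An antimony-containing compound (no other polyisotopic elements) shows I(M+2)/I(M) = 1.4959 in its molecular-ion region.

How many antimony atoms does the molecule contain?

2

For n independent Sb atoms, I(M+2)/I(M) = n · (abundance Sb-123) / (abundance Sb-121) = n · 0.4279/0.5721.
n = 1.4959 × 0.5721/0.4279 = 2.00 ≈ 2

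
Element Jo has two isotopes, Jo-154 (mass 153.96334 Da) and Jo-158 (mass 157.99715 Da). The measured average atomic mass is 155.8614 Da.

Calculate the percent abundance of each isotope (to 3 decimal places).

Jo-154: 52.946%, Jo-158: 47.054%

Let x be the fractional abundance of Jo-154; then Jo-158 has abundance 1 − x.
153.96334·x + 157.99715·(1 − x) = 155.8614
(153.96334 − 157.99715)·x = 155.8614 − 157.99715
x = -2.13575 / -4.03381 = 0.52946 → 52.946% Jo-154, 47.054% Jo-158.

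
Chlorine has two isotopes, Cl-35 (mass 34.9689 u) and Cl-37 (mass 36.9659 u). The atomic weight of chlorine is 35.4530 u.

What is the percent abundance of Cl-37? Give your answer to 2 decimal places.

Let x be the fractional abundance of Cl-35; then Cl-37 has abundance 1 − x.
34.9689·x + 36.9659·(1 − x) = 35.4530
(34.9689 − 36.9659)·x = 35.4530 − 36.9659
x = -1.5129 / -1.9970 = 0.75759 → 75.76% Cl-35, 24.24% Cl-37.

24.24%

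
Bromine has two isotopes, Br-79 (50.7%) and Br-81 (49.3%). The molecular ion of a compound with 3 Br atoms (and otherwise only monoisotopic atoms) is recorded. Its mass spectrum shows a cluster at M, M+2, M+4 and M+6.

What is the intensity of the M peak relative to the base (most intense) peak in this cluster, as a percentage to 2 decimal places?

(0.507 + 0.493)^3 gives M 0.1303, M+2 0.3802, M+4 0.3697, M+6 0.1198; the largest is M+2.
P(M+2) = C(3,1) × 0.507^2 × 0.493^1 = 3 × 0.257049 × 0.4930 = 0.380175 (base)
P(M) = C(3,0) × 0.507^3 × 0.493^0 = 1 × 0.13032384 × 1.0000 = 0.130324
Relative intensity = 0.130324 / 0.380175 × 100 = 34.28

34.28%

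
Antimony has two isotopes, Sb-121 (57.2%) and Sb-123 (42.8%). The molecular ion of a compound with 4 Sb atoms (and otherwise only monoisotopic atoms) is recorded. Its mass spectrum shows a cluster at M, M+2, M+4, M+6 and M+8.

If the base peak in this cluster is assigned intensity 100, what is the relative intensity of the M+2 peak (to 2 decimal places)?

89.10

Binomial terms of (0.572 + 0.428)^4: M 0.1070, M+2 0.3204, M+4 0.3596, M+6 0.1794, M+8 0.0336 → M+4 is the base peak.
P(M+4) = C(4,2) × 0.572^2 × 0.428^2 = 6 × 0.327184 × 0.183184 = 0.359609 (base)
P(M+2) = C(4,1) × 0.572^3 × 0.428^1 = 4 × 0.18714925 × 0.4280 = 0.320400
Relative intensity = 0.320400 / 0.359609 × 100 = 89.10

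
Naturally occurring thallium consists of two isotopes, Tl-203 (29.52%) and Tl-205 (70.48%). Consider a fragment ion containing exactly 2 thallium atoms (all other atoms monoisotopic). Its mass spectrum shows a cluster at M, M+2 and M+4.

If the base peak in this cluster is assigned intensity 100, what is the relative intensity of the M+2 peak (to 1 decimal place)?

83.8

Term probabilities: M 0.0871, M+2 0.4161, M+4 0.4967. Base peak = M+4.
P(M+4) = C(2,2) × 0.2952^0 × 0.7048^2 = 1 × 1.0000 × 0.49674304 = 0.496743 (base)
P(M+2) = C(2,1) × 0.2952^1 × 0.7048^1 = 2 × 0.2952 × 0.7048 = 0.416114
Relative intensity = 0.416114 / 0.496743 × 100 = 83.8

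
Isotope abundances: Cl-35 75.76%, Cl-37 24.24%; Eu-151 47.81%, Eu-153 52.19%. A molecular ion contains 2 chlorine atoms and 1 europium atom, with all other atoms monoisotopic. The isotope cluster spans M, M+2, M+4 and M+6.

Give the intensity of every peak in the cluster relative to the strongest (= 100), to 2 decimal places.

57.75 : 100.00 : 46.25 : 6.45

Chlorine pattern (n=2): 0.57395776 : 0.36728448 : 0.05875776
Europium pattern (n=1): 0.4781 : 0.5219
Convolve the two distributions (both contribute in 2-u steps):
  M: 0.57395776×0.4781 = 0.274409
  M+2: 0.57395776×0.5219 + 0.36728448×0.4781 = 0.475147
  M+4: 0.36728448×0.5219 + 0.05875776×0.4781 = 0.219778
  M+6: 0.05875776×0.5219 = 0.030666
Scale to base peak (0.475147) = 100: 57.75 : 100.00 : 46.25 : 6.45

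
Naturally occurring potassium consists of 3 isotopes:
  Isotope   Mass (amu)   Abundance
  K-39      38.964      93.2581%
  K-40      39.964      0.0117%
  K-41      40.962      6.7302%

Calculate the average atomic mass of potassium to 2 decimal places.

Weight each isotope mass by its fractional abundance: 0.932581 × 38.964 + 0.000117 × 39.964 + 0.067302 × 40.962
= 36.3371 + 0.0047 + 2.7568 = 39.0986 amu

39.10 amu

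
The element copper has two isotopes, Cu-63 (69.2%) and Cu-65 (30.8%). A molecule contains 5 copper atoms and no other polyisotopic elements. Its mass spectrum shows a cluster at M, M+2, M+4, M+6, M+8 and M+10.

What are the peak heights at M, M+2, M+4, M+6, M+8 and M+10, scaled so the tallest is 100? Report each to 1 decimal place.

44.9 : 100.0 : 89.0 : 39.6 : 8.8 : 0.8

Expanding (0.692 + 0.308)^5:
P(M) = 0.692^5 = 0.158683
P(M+2) = 5 × 0.692^4 × 0.308^1 = 0.353139
P(M+4) = 10 × 0.692^3 × 0.308^2 = 0.314355
P(M+6) = 10 × 0.692^2 × 0.308^3 = 0.139915
P(M+8) = 5 × 0.692^1 × 0.308^4 = 0.031137
P(M+10) = 0.308^5 = 0.002772
The M+2 peak is largest (0.353139); scaling to 100 gives 44.9 : 100.0 : 89.0 : 39.6 : 8.8 : 0.8.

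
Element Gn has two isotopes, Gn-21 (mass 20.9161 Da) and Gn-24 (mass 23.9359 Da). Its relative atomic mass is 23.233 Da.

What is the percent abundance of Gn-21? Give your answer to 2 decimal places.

23.28%

Let x be the fractional abundance of Gn-21; then Gn-24 has abundance 1 − x.
20.9161·x + 23.9359·(1 − x) = 23.233
(20.9161 − 23.9359)·x = 23.233 − 23.9359
x = -0.7029 / -3.0198 = 0.23276 → 23.28% Gn-21, 76.72% Gn-24.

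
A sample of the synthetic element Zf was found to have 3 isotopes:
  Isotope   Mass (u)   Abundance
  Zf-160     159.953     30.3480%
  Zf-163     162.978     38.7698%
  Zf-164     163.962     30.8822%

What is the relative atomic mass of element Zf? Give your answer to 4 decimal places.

162.3639 u

Ar = Σ fᵢ·mᵢ = 0.303480 × 159.953 + 0.387698 × 162.978 + 0.308822 × 163.962
= 48.54254 + 63.18624 + 50.63507 = 162.36385 u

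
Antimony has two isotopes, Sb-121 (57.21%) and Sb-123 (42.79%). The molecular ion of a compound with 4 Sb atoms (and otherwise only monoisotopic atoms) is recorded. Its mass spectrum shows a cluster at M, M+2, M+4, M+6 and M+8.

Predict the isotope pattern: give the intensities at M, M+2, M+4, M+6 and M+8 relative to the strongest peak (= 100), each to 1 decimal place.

Expanding (0.5721 + 0.4279)^4:
P(M) = 0.5721^4 = 0.107124
P(M+2) = 4 × 0.5721^3 × 0.4279^1 = 0.320493
P(M+4) = 6 × 0.5721^2 × 0.4279^2 = 0.359567
P(M+6) = 4 × 0.5721^1 × 0.4279^3 = 0.179291
P(M+8) = 0.4279^4 = 0.033525
The M+4 peak is largest (0.359567); scaling to 100 gives 29.8 : 89.1 : 100.0 : 49.9 : 9.3.

29.8 : 89.1 : 100.0 : 49.9 : 9.3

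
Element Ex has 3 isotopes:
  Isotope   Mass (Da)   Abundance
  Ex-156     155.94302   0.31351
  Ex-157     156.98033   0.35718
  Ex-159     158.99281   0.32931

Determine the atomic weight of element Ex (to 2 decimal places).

157.32 Da

The abundance-weighted mean is 0.31351 × 155.94302 + 0.35718 × 156.98033 + 0.32931 × 158.99281
= 48.889696 + 56.070234 + 52.357922 = 157.317852 Da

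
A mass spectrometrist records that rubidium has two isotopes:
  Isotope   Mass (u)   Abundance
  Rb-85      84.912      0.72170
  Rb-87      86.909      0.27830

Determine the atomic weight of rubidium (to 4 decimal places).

Average mass = Σ (abundance × isotope mass) = 0.72170 × 84.912 + 0.27830 × 86.909
= 61.28099 + 24.18677 = 85.46776 u

85.4678 u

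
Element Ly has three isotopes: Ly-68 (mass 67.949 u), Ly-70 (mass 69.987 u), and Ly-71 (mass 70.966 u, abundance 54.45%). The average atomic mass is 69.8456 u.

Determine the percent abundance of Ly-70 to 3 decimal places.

Let x and y be the fractions of Ly-68 and Ly-70. Then x + y = 1 − 0.5445 = 0.4555 and 67.949x + 69.987y = 69.8456 − 0.5445×70.966 = 31.204613.
Substituting: 67.949x + 69.987(0.4555 − x) = 31.204613
(67.949 − 69.987)x = -0.6744655  ⇒  x = 0.33094, y = 0.12456
Ly-68: 33.094%, Ly-70: 12.456%.

12.456%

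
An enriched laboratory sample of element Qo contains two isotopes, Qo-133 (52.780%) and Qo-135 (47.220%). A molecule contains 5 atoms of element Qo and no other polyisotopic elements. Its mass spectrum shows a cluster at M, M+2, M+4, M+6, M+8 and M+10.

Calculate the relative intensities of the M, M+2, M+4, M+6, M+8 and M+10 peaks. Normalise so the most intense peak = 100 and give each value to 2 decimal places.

Expanding (0.52780 + 0.47220)^5:
P(M) = 0.52780^5 = 0.040959
P(M+2) = 5 × 0.52780^4 × 0.47220^1 = 0.183220
P(M+4) = 10 × 0.52780^3 × 0.47220^2 = 0.327839
P(M+6) = 10 × 0.52780^2 × 0.47220^3 = 0.293303
P(M+8) = 5 × 0.52780^1 × 0.47220^4 = 0.131203
P(M+10) = 0.47220^5 = 0.023476
The M+4 peak is largest (0.327839); scaling to 100 gives 12.49 : 55.89 : 100.00 : 89.47 : 40.02 : 7.16.

12.49 : 55.89 : 100.00 : 89.47 : 40.02 : 7.16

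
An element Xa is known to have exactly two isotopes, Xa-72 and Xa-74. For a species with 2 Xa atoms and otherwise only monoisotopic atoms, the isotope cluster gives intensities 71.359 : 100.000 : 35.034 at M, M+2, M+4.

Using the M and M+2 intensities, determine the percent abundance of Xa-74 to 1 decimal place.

Let p = fractional abundance of Xa-72. I(M+2)/I(M) = [C(2,1)·p^1·(1−p)] / p^2 = 2·(1−p)/p = 100.000/71.359 = 1.4014
(1−p)/p = 1.4014/2 = 0.7007  ⇒  p = 1/(1 + 0.7007) = 0.5880
Xa-72: 58.8%, Xa-74: 41.2%.

41.2%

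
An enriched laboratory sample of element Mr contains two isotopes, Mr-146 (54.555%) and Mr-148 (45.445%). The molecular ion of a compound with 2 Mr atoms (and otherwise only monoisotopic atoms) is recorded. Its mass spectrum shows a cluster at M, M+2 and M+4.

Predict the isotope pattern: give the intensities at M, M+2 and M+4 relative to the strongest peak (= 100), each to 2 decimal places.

Expanding (0.54555 + 0.45445)^2:
P(M) = 0.54555^2 = 0.297625
P(M+2) = 2 × 0.54555^1 × 0.45445^1 = 0.495850
P(M+4) = 0.45445^2 = 0.206525
The M+2 peak is largest (0.495850); scaling to 100 gives 60.02 : 100.00 : 41.65.

60.02 : 100.00 : 41.65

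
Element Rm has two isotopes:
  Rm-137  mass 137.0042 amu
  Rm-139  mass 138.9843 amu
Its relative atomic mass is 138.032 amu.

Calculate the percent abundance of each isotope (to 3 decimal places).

Writing the weighted mean with unknown fraction x of Rm-137:
137.0042·x + 138.9843·(1 − x) = 138.032
(137.0042 − 138.9843)·x = 138.032 − 138.9843
x = -0.9523 / -1.9801 = 0.48094 → 48.094% Rm-137, 51.906% Rm-139.

Rm-137: 48.094%, Rm-139: 51.906%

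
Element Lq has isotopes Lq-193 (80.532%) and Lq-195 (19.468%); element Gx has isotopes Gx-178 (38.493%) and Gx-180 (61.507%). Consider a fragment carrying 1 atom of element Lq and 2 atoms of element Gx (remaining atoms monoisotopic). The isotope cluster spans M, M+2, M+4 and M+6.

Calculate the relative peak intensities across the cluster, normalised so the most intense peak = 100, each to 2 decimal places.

Element Lq pattern (n=1): 0.80532 : 0.19468
Element Gx pattern (n=2): 0.1481711 : 0.47351779 : 0.3783111
Convolve the two distributions (both contribute in 2-u steps):
  M: 0.80532×0.1481711 = 0.119325
  M+2: 0.80532×0.47351779 + 0.19468×0.1481711 = 0.410179
  M+4: 0.80532×0.3783111 + 0.19468×0.47351779 = 0.396846
  M+6: 0.19468×0.3783111 = 0.073650
Scale to base peak (0.410179) = 100: 29.09 : 100.00 : 96.75 : 17.96

29.09 : 100.00 : 96.75 : 17.96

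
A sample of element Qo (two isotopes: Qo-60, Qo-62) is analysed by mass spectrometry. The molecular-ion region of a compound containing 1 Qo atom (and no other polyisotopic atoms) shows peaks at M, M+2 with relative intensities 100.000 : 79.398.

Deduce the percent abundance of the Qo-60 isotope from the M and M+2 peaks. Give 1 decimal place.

55.7%

Let p = fractional abundance of Qo-60. I(M+2)/I(M) = [C(1,1)·p^0·(1−p)] / p^1 = 1·(1−p)/p = 79.398/100.000 = 0.7940
(1−p)/p = 0.7940/1 = 0.7940  ⇒  p = 1/(1 + 0.7940) = 0.5574
Qo-60: 55.7%, Qo-62: 44.3%.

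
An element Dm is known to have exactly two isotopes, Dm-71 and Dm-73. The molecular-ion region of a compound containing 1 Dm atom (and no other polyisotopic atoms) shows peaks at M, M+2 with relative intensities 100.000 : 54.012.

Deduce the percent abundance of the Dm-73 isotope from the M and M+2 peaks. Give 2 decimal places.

Let p = fractional abundance of Dm-71. I(M+2)/I(M) = [C(1,1)·p^0·(1−p)] / p^1 = 1·(1−p)/p = 54.012/100.000 = 0.5401
(1−p)/p = 0.5401/1 = 0.5401  ⇒  p = 1/(1 + 0.5401) = 0.6493
Dm-71: 64.93%, Dm-73: 35.07%.

35.07%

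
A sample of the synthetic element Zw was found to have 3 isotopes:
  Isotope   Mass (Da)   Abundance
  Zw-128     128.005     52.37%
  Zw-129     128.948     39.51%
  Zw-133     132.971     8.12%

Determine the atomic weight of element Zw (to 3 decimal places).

The abundance-weighted mean is 0.5237 × 128.005 + 0.3951 × 128.948 + 0.0812 × 132.971
= 67.0362 + 50.9474 + 10.7972 = 128.7808 Da

128.781 Da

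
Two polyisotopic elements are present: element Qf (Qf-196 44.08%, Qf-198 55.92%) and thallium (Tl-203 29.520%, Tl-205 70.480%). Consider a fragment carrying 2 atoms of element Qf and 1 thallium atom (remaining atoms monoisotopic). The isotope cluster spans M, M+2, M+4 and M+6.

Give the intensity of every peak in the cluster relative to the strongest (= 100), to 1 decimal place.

13.0 : 64.2 : 100.0 : 50.1

Element Qf pattern (n=2): 0.19430464 : 0.49299072 : 0.31270464
Thallium pattern (n=1): 0.2952 : 0.7048
Convolve the two distributions (both contribute in 2-u steps):
  M: 0.19430464×0.2952 = 0.057359
  M+2: 0.19430464×0.7048 + 0.49299072×0.2952 = 0.282477
  M+4: 0.49299072×0.7048 + 0.31270464×0.2952 = 0.439770
  M+6: 0.31270464×0.7048 = 0.220394
Scale to base peak (0.439770) = 100: 13.0 : 64.2 : 100.0 : 50.1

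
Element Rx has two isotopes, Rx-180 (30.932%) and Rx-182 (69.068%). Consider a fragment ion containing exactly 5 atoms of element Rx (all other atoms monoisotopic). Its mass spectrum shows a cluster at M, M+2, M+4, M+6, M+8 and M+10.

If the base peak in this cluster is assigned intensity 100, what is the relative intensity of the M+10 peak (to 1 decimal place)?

(0.30932 + 0.69068)^5 gives M 0.0028, M+2 0.0316, M+4 0.1412, M+6 0.3152, M+8 0.3520, M+10 0.1572; the largest is M+8.
P(M+8) = C(5,4) × 0.30932^1 × 0.69068^4 = 5 × 0.30932 × 0.22756608 = 0.351954 (base)
P(M+10) = C(5,5) × 0.30932^0 × 0.69068^5 = 1 × 1.0000 × 0.15717534 = 0.157175
Relative intensity = 0.157175 / 0.351954 × 100 = 44.7

44.7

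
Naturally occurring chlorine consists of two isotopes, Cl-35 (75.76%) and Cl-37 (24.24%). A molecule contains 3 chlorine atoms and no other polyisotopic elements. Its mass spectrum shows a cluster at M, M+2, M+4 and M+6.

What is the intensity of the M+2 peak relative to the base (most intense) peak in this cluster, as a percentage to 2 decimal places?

Term probabilities: M 0.4348, M+2 0.4174, M+4 0.1335, M+6 0.0142. Base peak = M.
P(M) = C(3,0) × 0.7576^3 × 0.2424^0 = 1 × 0.4348304 × 1.0000 = 0.434830 (base)
P(M+2) = C(3,1) × 0.7576^2 × 0.2424^1 = 3 × 0.57395776 × 0.2424 = 0.417382
Relative intensity = 0.417382 / 0.434830 × 100 = 95.99

95.99%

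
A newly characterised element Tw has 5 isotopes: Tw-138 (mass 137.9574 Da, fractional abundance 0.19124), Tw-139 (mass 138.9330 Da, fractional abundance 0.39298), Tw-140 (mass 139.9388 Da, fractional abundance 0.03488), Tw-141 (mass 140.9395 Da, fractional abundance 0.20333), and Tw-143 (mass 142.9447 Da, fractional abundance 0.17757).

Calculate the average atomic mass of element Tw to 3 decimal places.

The abundance-weighted mean is 0.19124 × 137.9574 + 0.39298 × 138.9330 + 0.03488 × 139.9388 + 0.20333 × 140.9395 + 0.17757 × 142.9447
= 26.38297 + 54.59789 + 4.88107 + 28.65723 + 25.38269 = 139.90185 Da

139.902 Da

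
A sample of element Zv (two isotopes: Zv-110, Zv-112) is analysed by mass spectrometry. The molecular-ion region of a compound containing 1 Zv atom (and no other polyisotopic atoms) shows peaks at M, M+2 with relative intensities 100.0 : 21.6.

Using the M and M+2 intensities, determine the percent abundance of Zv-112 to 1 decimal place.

If p is the fraction of Zv that is Zv-110, then I(M+2)/I(M) = [C(1,1)·p^0·(1−p)] / p^1 = 1·(1−p)/p = 21.6/100.0 = 0.2160
(1−p)/p = 0.2160/1 = 0.2160  ⇒  p = 1/(1 + 0.2160) = 0.8224
Zv-110: 82.2%, Zv-112: 17.8%.

17.8%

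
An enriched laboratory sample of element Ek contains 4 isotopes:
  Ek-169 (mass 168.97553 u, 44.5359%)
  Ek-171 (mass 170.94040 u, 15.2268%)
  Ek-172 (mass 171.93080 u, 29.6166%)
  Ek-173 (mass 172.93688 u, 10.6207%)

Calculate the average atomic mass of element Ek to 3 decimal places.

170.571 u

The abundance-weighted mean is 0.445359 × 168.97553 + 0.152268 × 170.94040 + 0.296166 × 171.93080 + 0.106207 × 172.93688
= 75.254773 + 26.028753 + 50.920057 + 18.367107 = 170.570690 u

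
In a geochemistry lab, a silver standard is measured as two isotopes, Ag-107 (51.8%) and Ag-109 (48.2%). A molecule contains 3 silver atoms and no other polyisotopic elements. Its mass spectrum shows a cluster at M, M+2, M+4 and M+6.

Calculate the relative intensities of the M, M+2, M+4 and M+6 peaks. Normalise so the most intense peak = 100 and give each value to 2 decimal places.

35.82 : 100.00 : 93.05 : 28.86

Expanding (0.518 + 0.482)^3:
P(M) = 0.518^3 = 0.138992
P(M+2) = 3 × 0.518^2 × 0.482^1 = 0.387997
P(M+4) = 3 × 0.518^1 × 0.482^2 = 0.361031
P(M+6) = 0.482^3 = 0.111980
The M+2 peak is largest (0.387997); scaling to 100 gives 35.82 : 100.00 : 93.05 : 28.86.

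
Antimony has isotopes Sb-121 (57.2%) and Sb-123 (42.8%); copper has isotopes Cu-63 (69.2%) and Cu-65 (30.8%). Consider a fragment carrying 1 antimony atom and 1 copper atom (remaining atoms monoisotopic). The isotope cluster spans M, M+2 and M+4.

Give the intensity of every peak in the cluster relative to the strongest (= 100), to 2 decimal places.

Antimony pattern (n=1): 0.5720 : 0.4280
Copper pattern (n=1): 0.6920 : 0.3080
Convolve the two distributions (both contribute in 2-u steps):
  M: 0.5720×0.6920 = 0.395824
  M+2: 0.5720×0.3080 + 0.4280×0.6920 = 0.472352
  M+4: 0.4280×0.3080 = 0.131824
Scale to base peak (0.472352) = 100: 83.80 : 100.00 : 27.91

83.80 : 100.00 : 27.91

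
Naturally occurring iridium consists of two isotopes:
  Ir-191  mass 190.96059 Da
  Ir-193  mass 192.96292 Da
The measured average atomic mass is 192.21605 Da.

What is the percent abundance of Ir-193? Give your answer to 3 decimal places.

62.700%

With x = fraction of Ir-191 (so Ir-193 is 1 − x):
190.96059·x + 192.96292·(1 − x) = 192.21605
(190.96059 − 192.96292)·x = 192.21605 − 192.96292
x = -0.74687 / -2.00233 = 0.37300 → 37.300% Ir-191, 62.700% Ir-193.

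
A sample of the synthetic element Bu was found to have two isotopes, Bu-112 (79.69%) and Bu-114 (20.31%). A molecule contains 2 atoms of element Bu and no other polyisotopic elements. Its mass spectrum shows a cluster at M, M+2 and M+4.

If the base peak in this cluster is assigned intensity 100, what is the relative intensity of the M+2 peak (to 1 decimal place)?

51.0

Term probabilities: M 0.6350, M+2 0.3237, M+4 0.0412. Base peak = M.
P(M) = C(2,0) × 0.7969^2 × 0.2031^0 = 1 × 0.63504961 × 1.0000 = 0.635050 (base)
P(M+2) = C(2,1) × 0.7969^1 × 0.2031^1 = 2 × 0.7969 × 0.2031 = 0.323701
Relative intensity = 0.323701 / 0.635050 × 100 = 51.0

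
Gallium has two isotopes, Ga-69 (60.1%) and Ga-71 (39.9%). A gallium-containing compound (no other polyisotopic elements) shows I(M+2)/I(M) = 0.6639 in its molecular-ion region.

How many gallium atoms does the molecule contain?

1

With n Ga atoms, P(M+2)/P(M) = C(n,1)·p^(n−1)q / p^n = n·q/p = n · 0.399/0.601.
n = 0.6639 × 0.601/0.399 = 1.00 ≈ 1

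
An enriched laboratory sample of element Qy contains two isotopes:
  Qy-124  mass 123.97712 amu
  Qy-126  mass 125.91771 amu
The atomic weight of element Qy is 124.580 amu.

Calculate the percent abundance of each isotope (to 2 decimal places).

With x = fraction of Qy-124 (so Qy-126 is 1 − x):
123.97712·x + 125.91771·(1 − x) = 124.580
(123.97712 − 125.91771)·x = 124.580 − 125.91771
x = -1.33771 / -1.94059 = 0.68933 → 68.93% Qy-124, 31.07% Qy-126.

Qy-124: 68.93%, Qy-126: 31.07%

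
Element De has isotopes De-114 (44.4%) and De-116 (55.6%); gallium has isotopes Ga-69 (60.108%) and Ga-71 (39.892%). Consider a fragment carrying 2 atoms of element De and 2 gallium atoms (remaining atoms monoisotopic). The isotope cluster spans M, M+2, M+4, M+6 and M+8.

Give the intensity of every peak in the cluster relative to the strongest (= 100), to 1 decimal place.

18.8 : 71.9 : 100.0 : 59.7 : 13.0

Element De pattern (n=2): 0.197136 : 0.493728 : 0.309136
Gallium pattern (n=2): 0.36129717 : 0.47956567 : 0.15913717
Convolve the two distributions (both contribute in 2-u steps):
  M: 0.197136×0.36129717 = 0.071225
  M+2: 0.197136×0.47956567 + 0.493728×0.36129717 = 0.272922
  M+4: 0.197136×0.15913717 + 0.493728×0.47956567 + 0.309136×0.36129717 = 0.379837
  M+6: 0.493728×0.15913717 + 0.309136×0.47956567 = 0.226821
  M+8: 0.309136×0.15913717 = 0.049195
Scale to base peak (0.379837) = 100: 18.8 : 71.9 : 100.0 : 59.7 : 13.0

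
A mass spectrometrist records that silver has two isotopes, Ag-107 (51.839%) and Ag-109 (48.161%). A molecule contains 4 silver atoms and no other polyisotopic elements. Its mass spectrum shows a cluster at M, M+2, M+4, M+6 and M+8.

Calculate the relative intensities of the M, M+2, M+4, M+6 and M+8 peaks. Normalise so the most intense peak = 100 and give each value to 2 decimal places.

19.31 : 71.76 : 100.00 : 61.94 : 14.39

Expanding (0.51839 + 0.48161)^4:
P(M) = 0.51839^4 = 0.072215
P(M+2) = 4 × 0.51839^3 × 0.48161^1 = 0.268365
P(M+4) = 6 × 0.51839^2 × 0.48161^2 = 0.373986
P(M+6) = 4 × 0.51839^1 × 0.48161^3 = 0.231634
P(M+8) = 0.48161^4 = 0.053800
The M+4 peak is largest (0.373986); scaling to 100 gives 19.31 : 71.76 : 100.00 : 61.94 : 14.39.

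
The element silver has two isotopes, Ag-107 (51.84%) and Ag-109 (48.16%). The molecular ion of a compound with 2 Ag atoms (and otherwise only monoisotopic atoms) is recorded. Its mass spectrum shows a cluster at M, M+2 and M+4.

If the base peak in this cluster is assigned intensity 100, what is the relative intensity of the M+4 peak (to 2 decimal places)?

(0.5184 + 0.4816)^2 gives M 0.2687, M+2 0.4993, M+4 0.2319; the largest is M+2.
P(M+2) = C(2,1) × 0.5184^1 × 0.4816^1 = 2 × 0.5184 × 0.4816 = 0.499323 (base)
P(M+4) = C(2,2) × 0.5184^0 × 0.4816^2 = 1 × 1.0000 × 0.23193856 = 0.231939
Relative intensity = 0.231939 / 0.499323 × 100 = 46.45

46.45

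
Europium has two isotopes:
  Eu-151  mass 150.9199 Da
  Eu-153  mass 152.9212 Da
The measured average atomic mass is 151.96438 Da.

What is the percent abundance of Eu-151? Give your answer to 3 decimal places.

47.810%

Writing the weighted mean with unknown fraction x of Eu-151:
150.9199·x + 152.9212·(1 − x) = 151.96438
(150.9199 − 152.9212)·x = 151.96438 − 152.9212
x = -0.95682 / -2.0013 = 0.47810 → 47.810% Eu-151, 52.190% Eu-153.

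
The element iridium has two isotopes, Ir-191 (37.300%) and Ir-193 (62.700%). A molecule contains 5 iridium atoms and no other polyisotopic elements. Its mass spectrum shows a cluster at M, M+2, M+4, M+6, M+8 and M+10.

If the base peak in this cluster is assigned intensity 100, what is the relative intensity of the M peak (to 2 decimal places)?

(0.37300 + 0.62700)^5 gives M 0.0072, M+2 0.0607, M+4 0.2040, M+6 0.3429, M+8 0.2882, M+10 0.0969; the largest is M+6.
P(M+6) = C(5,3) × 0.37300^2 × 0.62700^3 = 10 × 0.139129 × 0.24649188 = 0.342942 (base)
P(M) = C(5,0) × 0.37300^5 × 0.62700^0 = 1 × 0.00722012 × 1.0000 = 0.007220
Relative intensity = 0.007220 / 0.342942 × 100 = 2.11

2.11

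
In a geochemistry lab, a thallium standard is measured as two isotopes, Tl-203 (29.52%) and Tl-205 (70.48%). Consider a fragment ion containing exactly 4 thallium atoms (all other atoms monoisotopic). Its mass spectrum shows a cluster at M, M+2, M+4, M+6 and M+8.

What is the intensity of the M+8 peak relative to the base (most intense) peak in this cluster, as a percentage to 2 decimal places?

59.69%

Term probabilities: M 0.0076, M+2 0.0725, M+4 0.2597, M+6 0.4134, M+8 0.2468. Base peak = M+6.
P(M+6) = C(4,3) × 0.2952^1 × 0.7048^3 = 4 × 0.2952 × 0.35010449 = 0.413403 (base)
P(M+8) = C(4,4) × 0.2952^0 × 0.7048^4 = 1 × 1.0000 × 0.24675365 = 0.246754
Relative intensity = 0.246754 / 0.413403 × 100 = 59.69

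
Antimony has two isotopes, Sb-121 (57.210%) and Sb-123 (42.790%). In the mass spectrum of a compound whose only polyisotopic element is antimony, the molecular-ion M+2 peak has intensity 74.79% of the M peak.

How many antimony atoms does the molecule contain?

For n independent Sb atoms, I(M+2)/I(M) = n · (abundance Sb-123) / (abundance Sb-121) = n · 0.42790/0.57210.
n = 0.7479 × 0.57210/0.42790 = 1.00 ≈ 1

1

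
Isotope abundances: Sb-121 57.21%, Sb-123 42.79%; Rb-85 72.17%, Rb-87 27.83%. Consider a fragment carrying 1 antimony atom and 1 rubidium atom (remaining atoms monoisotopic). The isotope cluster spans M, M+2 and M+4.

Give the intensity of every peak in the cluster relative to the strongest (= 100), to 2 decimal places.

88.22 : 100.00 : 25.44

Antimony pattern (n=1): 0.5721 : 0.4279
Rubidium pattern (n=1): 0.7217 : 0.2783
Convolve the two distributions (both contribute in 2-u steps):
  M: 0.5721×0.7217 = 0.412885
  M+2: 0.5721×0.2783 + 0.4279×0.7217 = 0.468031
  M+4: 0.4279×0.2783 = 0.119085
Scale to base peak (0.468031) = 100: 88.22 : 100.00 : 25.44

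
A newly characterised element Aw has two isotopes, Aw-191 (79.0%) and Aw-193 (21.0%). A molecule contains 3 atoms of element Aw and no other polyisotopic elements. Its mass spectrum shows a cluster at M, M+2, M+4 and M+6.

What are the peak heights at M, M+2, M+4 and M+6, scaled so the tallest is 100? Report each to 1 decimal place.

100.0 : 79.7 : 21.2 : 1.9

Each Aw atom is independently Aw-191 (p = 0.790) or Aw-193 (q = 0.210); the cluster is the binomial expansion (p + q)^3.
P(M) = 0.790^3 = 0.493039
P(M+2) = 3 × 0.790^2 × 0.210^1 = 0.393183
P(M+4) = 3 × 0.790^1 × 0.210^2 = 0.104517
P(M+6) = 0.210^3 = 0.009261
The M peak is largest (0.493039); scaling to 100 gives 100.0 : 79.7 : 21.2 : 1.9.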